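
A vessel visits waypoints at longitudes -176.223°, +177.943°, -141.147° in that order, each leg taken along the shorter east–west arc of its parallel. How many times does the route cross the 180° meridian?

2

Leg 1: -176.223° → +177.943°, shortest Δλ = -5.834° (west) — crosses 180°.
Leg 2: +177.943° → -141.147°, shortest Δλ = 40.91° (east) — crosses 180°.
Total crossings: 2.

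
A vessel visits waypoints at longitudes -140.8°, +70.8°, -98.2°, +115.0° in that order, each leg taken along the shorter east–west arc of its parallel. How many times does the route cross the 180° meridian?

2

Leg 1: -140.8° → +70.8°, shortest Δλ = -148.4° (west) — crosses 180°.
Leg 2: +70.8° → -98.2°, shortest Δλ = -169.0° (west) — does not cross 180°.
Leg 3: -98.2° → +115.0°, shortest Δλ = -146.8° (west) — crosses 180°.
Total crossings: 2.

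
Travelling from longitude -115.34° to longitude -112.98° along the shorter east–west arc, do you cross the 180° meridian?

Signed shortest Δλ = ((-112.98 − -115.34 + 180) mod 360) − 180 = 2.36°.
Going east by 2.36° from -115.34° reaches -112.98° without touching 180°.

No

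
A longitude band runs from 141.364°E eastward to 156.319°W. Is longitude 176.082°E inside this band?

Band width going east from +141.364° to -156.319°: ((-156.319 − 141.364) mod 360) = 62.317°.
Offset of +176.082° east of the west edge: ((176.082 − 141.364) mod 360) = 34.718°.
34.718° ≤ 62.317° ⇒ inside.

Yes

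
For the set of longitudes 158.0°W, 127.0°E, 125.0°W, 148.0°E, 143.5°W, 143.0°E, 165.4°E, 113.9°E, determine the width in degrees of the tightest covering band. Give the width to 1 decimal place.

121.1°

Sort the longitudes: -158.0°, -143.5°, -125.0°, +113.9°, +127.0°, +143.0°, +148.0°, +165.4°.
Eastward gaps between consecutive values (wrapping around): 14.5°, 18.5°, 238.9°, 13.1°, 16.0°, 5.0°, 17.4°, 36.6°.
Largest gap = 238.9° ⇒ minimal covering band is its complement: 360° − 238.9° = 121.1°.
Band runs from +113.9° eastward to -125.0°, crossing the antimeridian.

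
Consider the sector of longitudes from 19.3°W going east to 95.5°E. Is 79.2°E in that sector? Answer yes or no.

Yes

Band width going east from -19.3° to +95.5°: ((95.5 − -19.3) mod 360) = 114.8°.
Offset of +79.2° east of the west edge: ((79.2 − -19.3) mod 360) = 98.5°.
98.5° ≤ 114.8° ⇒ inside.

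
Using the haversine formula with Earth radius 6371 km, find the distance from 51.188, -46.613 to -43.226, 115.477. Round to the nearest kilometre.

18405 km

Δλ = 115.477 − -46.613 = 162.090°.
Δφ = -43.226 − 51.188 = -94.414°.
a = sin²(Δφ/2) + cos φ₁ · cos φ₂ · sin²(Δλ/2) = 0.984114.
c = 2·atan2(√a, √(1−a)) = 2.88884 rad → d = 6371·c ≈ 18404.83 km.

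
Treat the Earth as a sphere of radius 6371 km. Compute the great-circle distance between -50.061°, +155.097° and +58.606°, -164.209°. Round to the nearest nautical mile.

6823 nmi

Δλ = -164.209 − 155.097 = -319.306°; wrapped into (−180°, 180°]: 40.694°.
Δφ = 58.606 − -50.061 = 108.667°.
a = sin²(Δφ/2) + cos φ₁ · cos φ₂ · sin²(Δλ/2) = 0.700464.
c = 2·atan2(√a, √(1−a)) = 1.98333 rad → d = 6371·c ≈ 12635.77 km ≈ 6822.77 nmi.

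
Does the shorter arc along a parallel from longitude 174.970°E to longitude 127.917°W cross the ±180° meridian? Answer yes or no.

Naïve |-127.917 − 174.970| = 302.887° > 180°, so the shorter arc goes the other way round — across 180°.
Signed shortest Δλ = ((-127.917 − 174.970 + 180) mod 360) − 180 = 57.113°.
Going east by 57.113° from +174.970° passes through 180° before reaching -127.917°.

Yes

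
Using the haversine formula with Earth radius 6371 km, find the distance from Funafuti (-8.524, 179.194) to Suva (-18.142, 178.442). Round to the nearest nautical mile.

579 nmi

Δλ = 178.442 − 179.194 = -0.752°.
Δφ = -18.142 − -8.524 = -9.618°.
a = sin²(Δφ/2) + cos φ₁ · cos φ₂ · sin²(Δλ/2) = 0.007069.
c = 2·atan2(√a, √(1−a)) = 0.16835 rad → d = 6371·c ≈ 1072.55 km ≈ 579.13 nmi.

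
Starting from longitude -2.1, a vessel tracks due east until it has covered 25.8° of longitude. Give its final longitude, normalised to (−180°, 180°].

+23.7°

Start at -2.1°; shift +25.8° → +23.7°.
+23.7° already lies in (−180°, 180°].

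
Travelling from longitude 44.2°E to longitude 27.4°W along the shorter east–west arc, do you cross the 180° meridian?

Signed shortest Δλ = ((-27.4 − 44.2 + 180) mod 360) − 180 = -71.6°.
Going west by 71.6° from +44.2° reaches -27.4° without touching 180°.

No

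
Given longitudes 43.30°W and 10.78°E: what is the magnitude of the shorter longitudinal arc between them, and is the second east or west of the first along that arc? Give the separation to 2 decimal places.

Raw difference: 10.78 − -43.30 = 54.08°.
Normalise into (−180°, 180°]: 54.08° stays 54.08°.
Positive ⇒ the second point lies to the east; separation 54.08°.

54.08° east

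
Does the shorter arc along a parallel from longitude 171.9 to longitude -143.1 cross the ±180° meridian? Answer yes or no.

Yes

Naïve |-143.1 − 171.9| = 315.0° > 180°, so the shorter arc goes the other way round — across 180°.
Signed shortest Δλ = ((-143.1 − 171.9 + 180) mod 360) − 180 = 45.0°.
Going east by 45.0° from +171.9° passes through 180° before reaching -143.1°.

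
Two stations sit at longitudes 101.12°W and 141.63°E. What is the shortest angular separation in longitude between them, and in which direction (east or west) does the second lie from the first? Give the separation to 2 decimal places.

Raw difference: 141.63 − -101.12 = 242.75°.
Normalise into (−180°, 180°]: 242.75° − 360° = -117.25°.
Negative ⇒ the second point lies to the west; separation 117.25°.

117.25° west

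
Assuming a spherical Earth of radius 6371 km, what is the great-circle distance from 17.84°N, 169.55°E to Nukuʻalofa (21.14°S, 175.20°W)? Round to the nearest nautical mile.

2506 nmi

Δλ = -175.20 − 169.55 = -344.75°; wrapped into (−180°, 180°]: 15.25°.
Δφ = -21.14 − 17.84 = -38.98°.
a = sin²(Δφ/2) + cos φ₁ · cos φ₂ · sin²(Δλ/2) = 0.126949.
c = 2·atan2(√a, √(1−a)) = 0.72861 rad → d = 6371·c ≈ 4641.96 km ≈ 2506.46 nmi.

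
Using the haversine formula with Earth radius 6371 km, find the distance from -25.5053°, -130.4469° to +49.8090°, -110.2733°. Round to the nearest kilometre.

Δλ = -110.2733 − -130.4469 = 20.1736°.
Δφ = 49.8090 − -25.5053 = 75.3143°.
a = sin²(Δφ/2) + cos φ₁ · cos φ₂ · sin²(Δλ/2) = 0.391108.
c = 2·atan2(√a, √(1−a)) = 1.35125 rad → d = 6371·c ≈ 8608.83 km.

8609 km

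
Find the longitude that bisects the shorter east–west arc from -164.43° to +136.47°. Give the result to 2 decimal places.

Signed shortest Δλ from -164.43° to +136.47° is -59.10°.
Midpoint longitude = -164.43° + (-59.10°)/2 = -164.43° − 29.55° = -193.98°.
Normalise into (−180°, 180°]: +166.02°.
(The naïve average (-164.43 + +136.47)/2 = -13.98° is on the wrong side of the globe.)

+166.02°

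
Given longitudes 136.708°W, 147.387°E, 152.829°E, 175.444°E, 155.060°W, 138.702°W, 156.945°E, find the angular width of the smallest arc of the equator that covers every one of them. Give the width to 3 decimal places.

75.905°

Sort the longitudes: -155.060°, -138.702°, -136.708°, +147.387°, +152.829°, +156.945°, +175.444°.
Eastward gaps between consecutive values (wrapping around): 16.358°, 1.994°, 284.095°, 5.442°, 4.116°, 18.499°, 29.496°.
Largest gap = 284.095° ⇒ minimal covering band is its complement: 360° − 284.095° = 75.905°.
Band runs from +147.387° eastward to -136.708°, crossing the antimeridian.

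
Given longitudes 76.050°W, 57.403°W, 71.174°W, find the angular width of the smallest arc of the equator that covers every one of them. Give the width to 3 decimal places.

18.647°

Sort the longitudes: -76.050°, -71.174°, -57.403°.
Eastward gaps between consecutive values (wrapping around): 4.876°, 13.771°, 341.353°.
Largest gap = 341.353° ⇒ minimal covering band is its complement: 360° − 341.353° = 18.647°.
Band runs from -76.050° eastward to -57.403°.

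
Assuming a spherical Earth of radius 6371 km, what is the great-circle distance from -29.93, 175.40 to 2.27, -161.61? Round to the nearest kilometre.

Δλ = -161.61 − 175.40 = -337.01°; wrapped into (−180°, 180°]: 22.99°.
Δφ = 2.27 − -29.93 = 32.20°.
a = sin²(Δφ/2) + cos φ₁ · cos φ₂ · sin²(Δλ/2) = 0.111294.
c = 2·atan2(√a, √(1−a)) = 0.68025 rad → d = 6371·c ≈ 4333.90 km.

4334 km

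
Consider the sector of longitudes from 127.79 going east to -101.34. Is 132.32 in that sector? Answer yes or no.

Band width going east from +127.79° to -101.34°: ((-101.34 − 127.79) mod 360) = 130.87°.
Offset of +132.32° east of the west edge: ((132.32 − 127.79) mod 360) = 4.53°.
4.53° ≤ 130.87° ⇒ inside.

Yes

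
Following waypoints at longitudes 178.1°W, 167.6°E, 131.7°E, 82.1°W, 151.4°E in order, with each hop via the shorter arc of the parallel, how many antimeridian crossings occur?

3

Leg 1: -178.1° → +167.6°, shortest Δλ = -14.3° (west) — crosses 180°.
Leg 2: +167.6° → +131.7°, shortest Δλ = -35.9° (west) — does not cross 180°.
Leg 3: +131.7° → -82.1°, shortest Δλ = 146.2° (east) — crosses 180°.
Leg 4: -82.1° → +151.4°, shortest Δλ = -126.5° (west) — crosses 180°.
Total crossings: 3.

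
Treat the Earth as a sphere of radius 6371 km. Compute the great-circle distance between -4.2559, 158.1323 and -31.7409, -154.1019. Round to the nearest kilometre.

5835 km

Δλ = -154.1019 − 158.1323 = -312.2342°; wrapped into (−180°, 180°]: 47.7658°.
Δφ = -31.7409 − -4.2559 = -27.4850°.
a = sin²(Δφ/2) + cos φ₁ · cos φ₂ · sin²(Δλ/2) = 0.195452.
c = 2·atan2(√a, √(1−a)) = 0.91588 rad → d = 6371·c ≈ 5835.05 km.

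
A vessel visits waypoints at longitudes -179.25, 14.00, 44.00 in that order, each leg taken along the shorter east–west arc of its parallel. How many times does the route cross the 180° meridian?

1

Leg 1: -179.25° → +14.00°, shortest Δλ = -166.75° (west) — crosses 180°.
Leg 2: +14.00° → +44.00°, shortest Δλ = 30.0° (east) — does not cross 180°.
Total crossings: 1.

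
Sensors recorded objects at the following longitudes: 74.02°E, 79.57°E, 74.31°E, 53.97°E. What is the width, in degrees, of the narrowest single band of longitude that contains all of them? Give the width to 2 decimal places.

25.60°

Sort the longitudes: +53.97°, +74.02°, +74.31°, +79.57°.
Eastward gaps between consecutive values (wrapping around): 20.05°, 0.29°, 5.26°, 334.40°.
Largest gap = 334.40° ⇒ minimal covering band is its complement: 360° − 334.40° = 25.60°.
Band runs from +53.97° eastward to +79.57°.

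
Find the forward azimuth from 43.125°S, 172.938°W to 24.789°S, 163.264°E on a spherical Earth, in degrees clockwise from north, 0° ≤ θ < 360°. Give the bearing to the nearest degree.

306°

Δλ = 163.264 − -172.938 = 336.202°; wrapped into (−180°, 180°]: -23.798°.
θ = atan2( sin Δλ · cos φ₂ , cos φ₁ · sin φ₂ − sin φ₁ · cos φ₂ · cos Δλ )
  = atan2(-0.36633, 0.26182) = -54.446° → normalised to [0°, 360°): 305.554°.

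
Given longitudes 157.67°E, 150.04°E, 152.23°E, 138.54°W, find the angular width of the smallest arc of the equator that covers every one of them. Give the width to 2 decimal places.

71.42°

Sort the longitudes: -138.54°, +150.04°, +152.23°, +157.67°.
Eastward gaps between consecutive values (wrapping around): 288.58°, 2.19°, 5.44°, 63.79°.
Largest gap = 288.58° ⇒ minimal covering band is its complement: 360° − 288.58° = 71.42°.
Band runs from +150.04° eastward to -138.54°, crossing the antimeridian.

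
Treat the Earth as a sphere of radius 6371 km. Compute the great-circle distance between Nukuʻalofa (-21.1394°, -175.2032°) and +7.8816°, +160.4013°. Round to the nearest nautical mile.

2259 nmi

Δλ = 160.4013 − -175.2032 = 335.6045°; wrapped into (−180°, 180°]: -24.3955°.
Δφ = 7.8816 − -21.1394 = 29.0210°.
a = sin²(Δφ/2) + cos φ₁ · cos φ₂ · sin²(Δλ/2) = 0.104023.
c = 2·atan2(√a, √(1−a)) = 0.65680 rad → d = 6371·c ≈ 4184.44 km ≈ 2259.42 nmi.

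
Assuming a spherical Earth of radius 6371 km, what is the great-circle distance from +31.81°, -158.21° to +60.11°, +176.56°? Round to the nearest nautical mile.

Δλ = 176.56 − -158.21 = 334.77°; wrapped into (−180°, 180°]: -25.23°.
Δφ = 60.11 − 31.81 = 28.30°.
a = sin²(Δφ/2) + cos φ₁ · cos φ₂ · sin²(Δλ/2) = 0.079961.
c = 2·atan2(√a, √(1−a)) = 0.57337 rad → d = 6371·c ≈ 3652.93 km ≈ 1972.43 nmi.

1972 nmi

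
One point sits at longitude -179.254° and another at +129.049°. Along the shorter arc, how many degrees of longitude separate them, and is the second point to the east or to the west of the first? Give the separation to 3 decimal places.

51.697° west

Raw difference: 129.049 − -179.254 = 308.303°.
Normalise into (−180°, 180°]: 308.303° − 360° = -51.697°.
Negative ⇒ the second point lies to the west; separation 51.697°.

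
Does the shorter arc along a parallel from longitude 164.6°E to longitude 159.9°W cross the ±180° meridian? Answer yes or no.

Naïve |-159.9 − 164.6| = 324.5° > 180°, so the shorter arc goes the other way round — across 180°.
Signed shortest Δλ = ((-159.9 − 164.6 + 180) mod 360) − 180 = 35.5°.
Going east by 35.5° from +164.6° passes through 180° before reaching -159.9°.

Yes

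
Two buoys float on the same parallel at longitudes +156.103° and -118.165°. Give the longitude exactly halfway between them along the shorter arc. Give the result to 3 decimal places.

-161.031°

Signed shortest Δλ from +156.103° to -118.165° is +85.732°.
Midpoint longitude = +156.103° + (+85.732°)/2 = +156.103° + 42.866° = +198.969°.
Normalise into (−180°, 180°]: -161.031°.
(The naïve average (+156.103 + -118.165)/2 = 18.969° is on the wrong side of the globe.)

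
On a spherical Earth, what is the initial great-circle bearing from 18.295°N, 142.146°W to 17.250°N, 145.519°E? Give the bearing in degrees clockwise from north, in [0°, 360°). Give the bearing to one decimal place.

281.8°

Δλ = 145.519 − -142.146 = 287.665°; wrapped into (−180°, 180°]: -72.335°.
θ = atan2( sin Δλ · cos φ₂ , cos φ₁ · sin φ₂ − sin φ₁ · cos φ₂ · cos Δλ )
  = atan2(-0.90999, 0.19058) = -78.171° → normalised to [0°, 360°): 281.829°.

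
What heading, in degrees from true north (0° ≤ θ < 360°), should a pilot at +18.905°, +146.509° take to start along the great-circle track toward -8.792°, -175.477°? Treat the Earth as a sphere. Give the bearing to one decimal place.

123.1°

Δλ = -175.477 − 146.509 = -321.986°; wrapped into (−180°, 180°]: 38.014°.
θ = atan2( sin Δλ · cos φ₂ , cos φ₁ · sin φ₂ − sin φ₁ · cos φ₂ · cos Δλ )
  = atan2(0.60862, -0.39687) = 123.108° → normalised to [0°, 360°): 123.108°.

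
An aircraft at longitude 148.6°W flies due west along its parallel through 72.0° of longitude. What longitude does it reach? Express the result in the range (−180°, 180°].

Start at -148.6°; shift −72.0° → -220.6°.
-220.6° lies outside (−180°, 180°]; add 360° → +139.4°.

139.4°E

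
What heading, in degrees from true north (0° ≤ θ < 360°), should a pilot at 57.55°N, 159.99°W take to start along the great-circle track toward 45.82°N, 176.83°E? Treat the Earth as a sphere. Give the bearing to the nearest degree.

Δλ = 176.83 − -159.99 = 336.82°; wrapped into (−180°, 180°]: -23.18°.
θ = atan2( sin Δλ · cos φ₂ , cos φ₁ · sin φ₂ − sin φ₁ · cos φ₂ · cos Δλ )
  = atan2(-0.27432, -0.15582) = -119.598° → normalised to [0°, 360°): 240.402°.

240°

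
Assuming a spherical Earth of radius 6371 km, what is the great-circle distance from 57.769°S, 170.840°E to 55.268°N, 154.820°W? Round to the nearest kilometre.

Δλ = -154.820 − 170.840 = -325.660°; wrapped into (−180°, 180°]: 34.340°.
Δφ = 55.268 − -57.769 = 113.037°.
a = sin²(Δφ/2) + cos φ₁ · cos φ₂ · sin²(Δλ/2) = 0.722144.
c = 2·atan2(√a, √(1−a)) = 2.03117 rad → d = 6371·c ≈ 12940.61 km.

12941 km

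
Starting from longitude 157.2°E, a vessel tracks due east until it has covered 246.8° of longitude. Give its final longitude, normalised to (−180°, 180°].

44.0°E

Start at +157.2°; shift +246.8° → +404.0°.
+404.0° lies outside (−180°, 180°]; subtract 360° → +44.0°.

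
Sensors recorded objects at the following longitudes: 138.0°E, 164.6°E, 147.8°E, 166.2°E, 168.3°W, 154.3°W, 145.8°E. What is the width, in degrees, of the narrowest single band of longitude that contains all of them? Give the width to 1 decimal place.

Sort the longitudes: -168.3°, -154.3°, +138.0°, +145.8°, +147.8°, +164.6°, +166.2°.
Eastward gaps between consecutive values (wrapping around): 14.0°, 292.3°, 7.8°, 2.0°, 16.8°, 1.6°, 25.5°.
Largest gap = 292.3° ⇒ minimal covering band is its complement: 360° − 292.3° = 67.7°.
Band runs from +138.0° eastward to -154.3°, crossing the antimeridian.

67.7°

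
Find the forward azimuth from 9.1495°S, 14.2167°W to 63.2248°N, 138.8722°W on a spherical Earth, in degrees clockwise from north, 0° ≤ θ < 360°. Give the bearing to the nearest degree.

336°

Δλ = -138.8722 − -14.2167 = -124.6555°.
θ = atan2( sin Δλ · cos φ₂ , cos φ₁ · sin φ₂ − sin φ₁ · cos φ₂ · cos Δλ )
  = atan2(-0.37057, 0.84069) = -23.787° → normalised to [0°, 360°): 336.213°.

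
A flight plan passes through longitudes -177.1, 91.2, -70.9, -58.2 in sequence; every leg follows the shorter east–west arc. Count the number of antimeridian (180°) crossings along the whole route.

1

Leg 1: -177.1° → +91.2°, shortest Δλ = -91.7° (west) — crosses 180°.
Leg 2: +91.2° → -70.9°, shortest Δλ = -162.1° (west) — does not cross 180°.
Leg 3: -70.9° → -58.2°, shortest Δλ = 12.7° (east) — does not cross 180°.
Total crossings: 1.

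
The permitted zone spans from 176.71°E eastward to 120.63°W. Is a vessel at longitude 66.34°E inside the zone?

Band width going east from +176.71° to -120.63°: ((-120.63 − 176.71) mod 360) = 62.66°.
Offset of +66.34° east of the west edge: ((66.34 − 176.71) mod 360) = 249.63°.
249.63° > 62.66° ⇒ outside.

No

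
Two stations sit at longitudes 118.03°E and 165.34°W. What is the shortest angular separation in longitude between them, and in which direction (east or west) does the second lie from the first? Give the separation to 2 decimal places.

Raw difference: -165.34 − 118.03 = -283.37°.
Normalise into (−180°, 180°]: -283.37° + 360° = 76.63°.
Positive ⇒ the second point lies to the east; separation 76.63°.

76.63° east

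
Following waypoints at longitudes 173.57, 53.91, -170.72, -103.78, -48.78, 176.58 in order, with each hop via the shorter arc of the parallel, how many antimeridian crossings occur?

2

Leg 1: +173.57° → +53.91°, shortest Δλ = -119.66° (west) — does not cross 180°.
Leg 2: +53.91° → -170.72°, shortest Δλ = 135.37° (east) — crosses 180°.
Leg 3: -170.72° → -103.78°, shortest Δλ = 66.94° (east) — does not cross 180°.
Leg 4: -103.78° → -48.78°, shortest Δλ = 55.0° (east) — does not cross 180°.
Leg 5: -48.78° → +176.58°, shortest Δλ = -134.64° (west) — crosses 180°.
Total crossings: 2.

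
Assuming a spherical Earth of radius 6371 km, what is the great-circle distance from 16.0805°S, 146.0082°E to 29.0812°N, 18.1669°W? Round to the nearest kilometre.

Δλ = -18.1669 − 146.0082 = -164.1751°.
Δφ = 29.0812 − -16.0805 = 45.1617°.
a = sin²(Δφ/2) + cos φ₁ · cos φ₂ · sin²(Δλ/2) = 0.971270.
c = 2·atan2(√a, √(1−a)) = 2.80095 rad → d = 6371·c ≈ 17844.87 km.

17845 km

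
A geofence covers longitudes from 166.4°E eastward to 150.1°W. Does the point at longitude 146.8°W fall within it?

Band width going east from +166.4° to -150.1°: ((-150.1 − 166.4) mod 360) = 43.5°.
Offset of -146.8° east of the west edge: ((-146.8 − 166.4) mod 360) = 46.8°.
46.8° > 43.5° ⇒ outside.

No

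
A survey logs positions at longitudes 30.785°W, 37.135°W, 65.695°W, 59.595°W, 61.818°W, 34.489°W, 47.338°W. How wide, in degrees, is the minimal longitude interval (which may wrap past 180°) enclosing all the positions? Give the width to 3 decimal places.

34.910°

Sort the longitudes: -65.695°, -61.818°, -59.595°, -47.338°, -37.135°, -34.489°, -30.785°.
Eastward gaps between consecutive values (wrapping around): 3.877°, 2.223°, 12.257°, 10.203°, 2.646°, 3.704°, 325.090°.
Largest gap = 325.090° ⇒ minimal covering band is its complement: 360° − 325.090° = 34.910°.
Band runs from -65.695° eastward to -30.785°.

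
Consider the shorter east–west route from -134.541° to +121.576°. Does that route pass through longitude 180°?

Naïve |121.576 − -134.541| = 256.117° > 180°, so the shorter arc goes the other way round — across 180°.
Signed shortest Δλ = ((121.576 − -134.541 + 180) mod 360) − 180 = -103.883°.
Going west by 103.883° from -134.541° passes through 180° before reaching +121.576°.

Yes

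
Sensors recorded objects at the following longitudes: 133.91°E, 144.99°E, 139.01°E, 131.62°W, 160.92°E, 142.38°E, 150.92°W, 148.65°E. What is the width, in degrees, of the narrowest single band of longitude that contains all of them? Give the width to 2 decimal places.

Sort the longitudes: -150.92°, -131.62°, +133.91°, +139.01°, +142.38°, +144.99°, +148.65°, +160.92°.
Eastward gaps between consecutive values (wrapping around): 19.30°, 265.53°, 5.10°, 3.37°, 2.61°, 3.66°, 12.27°, 48.16°.
Largest gap = 265.53° ⇒ minimal covering band is its complement: 360° − 265.53° = 94.47°.
Band runs from +133.91° eastward to -131.62°, crossing the antimeridian.

94.47°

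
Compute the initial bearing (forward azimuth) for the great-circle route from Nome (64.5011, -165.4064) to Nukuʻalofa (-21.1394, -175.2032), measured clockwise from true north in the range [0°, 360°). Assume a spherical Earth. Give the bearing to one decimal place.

189.2°

Δλ = -175.2032 − -165.4064 = -9.7968°.
θ = atan2( sin Δλ · cos φ₂ , cos φ₁ · sin φ₂ − sin φ₁ · cos φ₂ · cos Δλ )
  = atan2(-0.15870, -0.98483) = -170.846° → normalised to [0°, 360°): 189.154°.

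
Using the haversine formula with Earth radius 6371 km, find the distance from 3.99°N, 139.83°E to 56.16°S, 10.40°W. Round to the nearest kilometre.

Δλ = -10.40 − 139.83 = -150.23°.
Δφ = -56.16 − 3.99 = -60.15°.
a = sin²(Δφ/2) + cos φ₁ · cos φ₂ · sin²(Δλ/2) = 0.770003.
c = 2·atan2(√a, √(1−a)) = 2.14124 rad → d = 6371·c ≈ 13641.84 km.

13642 km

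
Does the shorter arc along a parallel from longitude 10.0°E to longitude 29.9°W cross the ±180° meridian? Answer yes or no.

No

Signed shortest Δλ = ((-29.9 − 10.0 + 180) mod 360) − 180 = -39.9°.
Going west by 39.9° from +10.0° reaches -29.9° without touching 180°.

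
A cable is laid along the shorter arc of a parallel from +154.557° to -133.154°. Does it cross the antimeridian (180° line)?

Naïve |-133.154 − 154.557| = 287.711° > 180°, so the shorter arc goes the other way round — across 180°.
Signed shortest Δλ = ((-133.154 − 154.557 + 180) mod 360) − 180 = 72.289°.
Going east by 72.289° from +154.557° passes through 180° before reaching -133.154°.

Yes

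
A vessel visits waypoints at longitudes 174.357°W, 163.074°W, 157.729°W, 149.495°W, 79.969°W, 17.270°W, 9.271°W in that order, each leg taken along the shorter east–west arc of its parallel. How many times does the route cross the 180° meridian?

Leg 1: -174.357° → -163.074°, shortest Δλ = 11.283° (east) — does not cross 180°.
Leg 2: -163.074° → -157.729°, shortest Δλ = 5.345° (east) — does not cross 180°.
Leg 3: -157.729° → -149.495°, shortest Δλ = 8.234° (east) — does not cross 180°.
Leg 4: -149.495° → -79.969°, shortest Δλ = 69.526° (east) — does not cross 180°.
Leg 5: -79.969° → -17.270°, shortest Δλ = 62.699° (east) — does not cross 180°.
Leg 6: -17.270° → -9.271°, shortest Δλ = 7.999° (east) — does not cross 180°.
Total crossings: 0.

0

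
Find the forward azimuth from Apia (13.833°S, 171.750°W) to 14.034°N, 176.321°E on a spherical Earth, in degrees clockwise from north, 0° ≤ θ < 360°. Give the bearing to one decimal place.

336.6°

Δλ = 176.321 − -171.750 = 348.071°; wrapped into (−180°, 180°]: -11.929°.
θ = atan2( sin Δλ · cos φ₂ , cos φ₁ · sin φ₂ − sin φ₁ · cos φ₂ · cos Δλ )
  = atan2(-0.20053, 0.46241) = -23.444° → normalised to [0°, 360°): 336.556°.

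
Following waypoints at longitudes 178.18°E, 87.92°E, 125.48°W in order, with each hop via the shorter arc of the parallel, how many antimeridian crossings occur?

Leg 1: +178.18° → +87.92°, shortest Δλ = -90.26° (west) — does not cross 180°.
Leg 2: +87.92° → -125.48°, shortest Δλ = 146.6° (east) — crosses 180°.
Total crossings: 1.

1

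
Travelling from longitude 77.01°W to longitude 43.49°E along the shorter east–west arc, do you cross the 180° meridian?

No

Signed shortest Δλ = ((43.49 − -77.01 + 180) mod 360) − 180 = 120.5°.
Going east by 120.5° from -77.01° reaches +43.49° without touching 180°.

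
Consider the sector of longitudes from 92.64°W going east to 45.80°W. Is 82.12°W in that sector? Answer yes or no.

Band width going east from -92.64° to -45.80°: ((-45.80 − -92.64) mod 360) = 46.84°.
Offset of -82.12° east of the west edge: ((-82.12 − -92.64) mod 360) = 10.52°.
10.52° ≤ 46.84° ⇒ inside.

Yes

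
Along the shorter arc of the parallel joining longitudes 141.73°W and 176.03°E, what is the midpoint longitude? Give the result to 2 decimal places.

Signed shortest Δλ from -141.73° to +176.03° is -42.24°.
Midpoint longitude = -141.73° + (-42.24°)/2 = -141.73° − 21.12° = -162.85°.
(The naïve average (-141.73 + +176.03)/2 = 17.15° is on the wrong side of the globe.)

162.85°W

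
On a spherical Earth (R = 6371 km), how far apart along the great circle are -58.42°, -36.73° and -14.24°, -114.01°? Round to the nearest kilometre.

Δλ = -114.01 − -36.73 = -77.28°.
Δφ = -14.24 − -58.42 = 44.18°.
a = sin²(Δφ/2) + cos φ₁ · cos φ₂ · sin²(Δλ/2) = 0.339339.
c = 2·atan2(√a, √(1−a)) = 1.24367 rad → d = 6371·c ≈ 7923.43 km.

7923 km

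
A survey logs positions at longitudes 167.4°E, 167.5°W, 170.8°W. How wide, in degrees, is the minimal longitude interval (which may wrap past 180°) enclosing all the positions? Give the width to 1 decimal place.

Sort the longitudes: -170.8°, -167.5°, +167.4°.
Eastward gaps between consecutive values (wrapping around): 3.3°, 334.9°, 21.8°.
Largest gap = 334.9° ⇒ minimal covering band is its complement: 360° − 334.9° = 25.1°.
Band runs from +167.4° eastward to -167.5°, crossing the antimeridian.

25.1°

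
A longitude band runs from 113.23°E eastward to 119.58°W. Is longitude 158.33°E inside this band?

Band width going east from +113.23° to -119.58°: ((-119.58 − 113.23) mod 360) = 127.19°.
Offset of +158.33° east of the west edge: ((158.33 − 113.23) mod 360) = 45.10°.
45.10° ≤ 127.19° ⇒ inside.

Yes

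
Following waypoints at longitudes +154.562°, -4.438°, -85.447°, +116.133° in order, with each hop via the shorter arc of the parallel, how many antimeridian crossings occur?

Leg 1: +154.562° → -4.438°, shortest Δλ = -159.0° (west) — does not cross 180°.
Leg 2: -4.438° → -85.447°, shortest Δλ = -81.009° (west) — does not cross 180°.
Leg 3: -85.447° → +116.133°, shortest Δλ = -158.42° (west) — crosses 180°.
Total crossings: 1.

1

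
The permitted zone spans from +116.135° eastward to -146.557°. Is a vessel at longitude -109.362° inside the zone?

Band width going east from +116.135° to -146.557°: ((-146.557 − 116.135) mod 360) = 97.308°.
Offset of -109.362° east of the west edge: ((-109.362 − 116.135) mod 360) = 134.503°.
134.503° > 97.308° ⇒ outside.

No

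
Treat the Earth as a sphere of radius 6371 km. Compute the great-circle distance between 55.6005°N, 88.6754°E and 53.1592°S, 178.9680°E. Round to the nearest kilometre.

Δλ = 178.9680 − 88.6754 = 90.2926°.
Δφ = -53.1592 − 55.6005 = -108.7597°.
a = sin²(Δφ/2) + cos φ₁ · cos φ₂ · sin²(Δλ/2) = 0.831038.
c = 2·atan2(√a, √(1−a)) = 2.29438 rad → d = 6371·c ≈ 14617.51 km.

14618 km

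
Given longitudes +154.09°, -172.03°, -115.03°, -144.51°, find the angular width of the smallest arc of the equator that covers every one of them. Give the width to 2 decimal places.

90.88°

Sort the longitudes: -172.03°, -144.51°, -115.03°, +154.09°.
Eastward gaps between consecutive values (wrapping around): 27.52°, 29.48°, 269.12°, 33.88°.
Largest gap = 269.12° ⇒ minimal covering band is its complement: 360° − 269.12° = 90.88°.
Band runs from +154.09° eastward to -115.03°, crossing the antimeridian.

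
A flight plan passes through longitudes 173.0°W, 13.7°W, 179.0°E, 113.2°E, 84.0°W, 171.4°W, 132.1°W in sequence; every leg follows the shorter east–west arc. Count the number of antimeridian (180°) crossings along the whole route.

2

Leg 1: -173.0° → -13.7°, shortest Δλ = 159.3° (east) — does not cross 180°.
Leg 2: -13.7° → +179.0°, shortest Δλ = -167.3° (west) — crosses 180°.
Leg 3: +179.0° → +113.2°, shortest Δλ = -65.8° (west) — does not cross 180°.
Leg 4: +113.2° → -84.0°, shortest Δλ = 162.8° (east) — crosses 180°.
Leg 5: -84.0° → -171.4°, shortest Δλ = -87.4° (west) — does not cross 180°.
Leg 6: -171.4° → -132.1°, shortest Δλ = 39.3° (east) — does not cross 180°.
Total crossings: 2.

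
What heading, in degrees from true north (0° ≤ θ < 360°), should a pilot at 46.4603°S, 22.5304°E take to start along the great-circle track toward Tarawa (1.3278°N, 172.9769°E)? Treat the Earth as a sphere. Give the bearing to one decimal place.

141.3°

Δλ = 172.9769 − 22.5304 = 150.4465°.
θ = atan2( sin Δλ · cos φ₂ , cos φ₁ · sin φ₂ − sin φ₁ · cos φ₂ · cos Δλ )
  = atan2(0.49310, -0.61445) = 141.253° → normalised to [0°, 360°): 141.253°.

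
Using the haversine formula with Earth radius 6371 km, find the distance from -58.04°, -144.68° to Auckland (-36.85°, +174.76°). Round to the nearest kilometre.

3763 km

Δλ = 174.76 − -144.68 = 319.44°; wrapped into (−180°, 180°]: -40.56°.
Δφ = -36.85 − -58.04 = 21.19°.
a = sin²(Δφ/2) + cos φ₁ · cos φ₂ · sin²(Δλ/2) = 0.084693.
c = 2·atan2(√a, √(1−a)) = 0.59059 rad → d = 6371·c ≈ 3762.64 km.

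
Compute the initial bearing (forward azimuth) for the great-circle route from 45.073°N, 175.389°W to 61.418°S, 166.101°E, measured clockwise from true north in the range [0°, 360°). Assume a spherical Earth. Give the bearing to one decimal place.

189.2°

Δλ = 166.101 − -175.389 = 341.490°; wrapped into (−180°, 180°]: -18.510°.
θ = atan2( sin Δλ · cos φ₂ , cos φ₁ · sin φ₂ − sin φ₁ · cos φ₂ · cos Δλ )
  = atan2(-0.15188, -0.94134) = -170.834° → normalised to [0°, 360°): 189.166°.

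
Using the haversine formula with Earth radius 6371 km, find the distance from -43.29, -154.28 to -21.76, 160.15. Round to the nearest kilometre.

4818 km

Δλ = 160.15 − -154.28 = 314.43°; wrapped into (−180°, 180°]: -45.57°.
Δφ = -21.76 − -43.29 = 21.53°.
a = sin²(Δφ/2) + cos φ₁ · cos φ₂ · sin²(Δλ/2) = 0.136279.
c = 2·atan2(√a, √(1−a)) = 0.75621 rad → d = 6371·c ≈ 4817.80 km.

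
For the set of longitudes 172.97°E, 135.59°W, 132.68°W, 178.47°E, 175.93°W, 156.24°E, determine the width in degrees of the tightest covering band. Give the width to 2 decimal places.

Sort the longitudes: -175.93°, -135.59°, -132.68°, +156.24°, +172.97°, +178.47°.
Eastward gaps between consecutive values (wrapping around): 40.34°, 2.91°, 288.92°, 16.73°, 5.50°, 5.60°.
Largest gap = 288.92° ⇒ minimal covering band is its complement: 360° − 288.92° = 71.08°.
Band runs from +156.24° eastward to -132.68°, crossing the antimeridian.

71.08°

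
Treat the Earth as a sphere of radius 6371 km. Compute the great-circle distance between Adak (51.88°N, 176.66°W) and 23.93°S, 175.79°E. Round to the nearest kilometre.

8462 km

Δλ = 175.79 − -176.66 = 352.45°; wrapped into (−180°, 180°]: -7.55°.
Δφ = -23.93 − 51.88 = -75.81°.
a = sin²(Δφ/2) + cos φ₁ · cos φ₂ · sin²(Δλ/2) = 0.379877.
c = 2·atan2(√a, √(1−a)) = 1.32818 rad → d = 6371·c ≈ 8461.81 km.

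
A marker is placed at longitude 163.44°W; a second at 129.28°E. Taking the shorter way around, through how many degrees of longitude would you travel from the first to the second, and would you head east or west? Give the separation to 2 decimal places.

67.28° west

Raw difference: 129.28 − -163.44 = 292.72°.
Normalise into (−180°, 180°]: 292.72° − 360° = -67.28°.
Negative ⇒ the second point lies to the west; separation 67.28°.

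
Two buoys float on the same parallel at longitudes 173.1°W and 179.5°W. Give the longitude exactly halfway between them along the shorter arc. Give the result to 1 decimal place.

176.3°W

Signed shortest Δλ from -173.1° to -179.5° is -6.4°.
Midpoint longitude = -173.1° + (-6.4°)/2 = -173.1° − 3.2° = -176.3°.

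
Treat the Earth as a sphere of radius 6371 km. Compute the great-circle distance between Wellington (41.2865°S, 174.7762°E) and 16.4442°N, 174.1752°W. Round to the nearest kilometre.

6520 km

Δλ = -174.1752 − 174.7762 = -348.9514°; wrapped into (−180°, 180°]: 11.0486°.
Δφ = 16.4442 − -41.2865 = 57.7307°.
a = sin²(Δφ/2) + cos φ₁ · cos φ₂ · sin²(Δλ/2) = 0.239729.
c = 2·atan2(√a, √(1−a)) = 1.02331 rad → d = 6371·c ≈ 6519.52 km.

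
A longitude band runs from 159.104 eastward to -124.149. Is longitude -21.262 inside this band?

Band width going east from +159.104° to -124.149°: ((-124.149 − 159.104) mod 360) = 76.747°.
Offset of -21.262° east of the west edge: ((-21.262 − 159.104) mod 360) = 179.634°.
179.634° > 76.747° ⇒ outside.

No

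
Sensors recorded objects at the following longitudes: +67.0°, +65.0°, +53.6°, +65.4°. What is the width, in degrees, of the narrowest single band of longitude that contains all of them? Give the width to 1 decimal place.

Sort the longitudes: +53.6°, +65.0°, +65.4°, +67.0°.
Eastward gaps between consecutive values (wrapping around): 11.4°, 0.4°, 1.6°, 346.6°.
Largest gap = 346.6° ⇒ minimal covering band is its complement: 360° − 346.6° = 13.4°.
Band runs from +53.6° eastward to +67.0°.

13.4°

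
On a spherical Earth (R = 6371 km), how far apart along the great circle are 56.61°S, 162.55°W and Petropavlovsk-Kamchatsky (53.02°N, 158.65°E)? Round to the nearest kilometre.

12692 km

Δλ = 158.65 − -162.55 = 321.20°; wrapped into (−180°, 180°]: -38.80°.
Δφ = 53.02 − -56.61 = 109.63°.
a = sin²(Δφ/2) + cos φ₁ · cos φ₂ · sin²(Δλ/2) = 0.704497.
c = 2·atan2(√a, √(1−a)) = 1.99215 rad → d = 6371·c ≈ 12691.97 km.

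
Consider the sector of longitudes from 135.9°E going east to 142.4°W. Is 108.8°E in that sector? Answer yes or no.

Band width going east from +135.9° to -142.4°: ((-142.4 − 135.9) mod 360) = 81.7°.
Offset of +108.8° east of the west edge: ((108.8 − 135.9) mod 360) = 332.9°.
332.9° > 81.7° ⇒ outside.

No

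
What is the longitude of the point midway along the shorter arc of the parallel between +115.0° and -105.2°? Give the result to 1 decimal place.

Signed shortest Δλ from +115.0° to -105.2° is +139.8°.
Midpoint longitude = +115.0° + (+139.8°)/2 = +115.0° + 69.9° = +184.9°.
Normalise into (−180°, 180°]: -175.1°.
(The naïve average (+115.0 + -105.2)/2 = 4.9° is on the wrong side of the globe.)

-175.1°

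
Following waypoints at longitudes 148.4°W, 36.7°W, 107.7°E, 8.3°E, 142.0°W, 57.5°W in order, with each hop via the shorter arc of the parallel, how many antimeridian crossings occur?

0

Leg 1: -148.4° → -36.7°, shortest Δλ = 111.7° (east) — does not cross 180°.
Leg 2: -36.7° → +107.7°, shortest Δλ = 144.4° (east) — does not cross 180°.
Leg 3: +107.7° → +8.3°, shortest Δλ = -99.4° (west) — does not cross 180°.
Leg 4: +8.3° → -142.0°, shortest Δλ = -150.3° (west) — does not cross 180°.
Leg 5: -142.0° → -57.5°, shortest Δλ = 84.5° (east) — does not cross 180°.
Total crossings: 0.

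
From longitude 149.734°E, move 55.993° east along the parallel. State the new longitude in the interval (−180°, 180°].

154.273°W

Start at +149.734°; shift +55.993° → +205.727°.
+205.727° lies outside (−180°, 180°]; subtract 360° → -154.273°.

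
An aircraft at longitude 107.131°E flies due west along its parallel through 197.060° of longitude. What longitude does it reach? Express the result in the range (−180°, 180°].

89.929°W

Start at +107.131°; shift −197.060° → -89.929°.
-89.929° already lies in (−180°, 180°].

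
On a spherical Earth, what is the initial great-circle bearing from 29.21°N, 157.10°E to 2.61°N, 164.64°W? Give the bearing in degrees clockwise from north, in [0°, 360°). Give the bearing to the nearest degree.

119°

Δλ = -164.64 − 157.10 = -321.74°; wrapped into (−180°, 180°]: 38.26°.
θ = atan2( sin Δλ · cos φ₂ , cos φ₁ · sin φ₂ − sin φ₁ · cos φ₂ · cos Δλ )
  = atan2(0.61859, -0.34305) = 119.011° → normalised to [0°, 360°): 119.011°.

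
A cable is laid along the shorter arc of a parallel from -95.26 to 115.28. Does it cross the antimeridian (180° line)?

Yes

Naïve |115.28 − -95.26| = 210.54° > 180°, so the shorter arc goes the other way round — across 180°.
Signed shortest Δλ = ((115.28 − -95.26 + 180) mod 360) − 180 = -149.46°.
Going west by 149.46° from -95.26° passes through 180° before reaching +115.28°.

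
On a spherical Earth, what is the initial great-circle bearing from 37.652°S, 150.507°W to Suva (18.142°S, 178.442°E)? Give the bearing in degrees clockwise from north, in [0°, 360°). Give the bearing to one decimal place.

297.1°

Δλ = 178.442 − -150.507 = 328.949°; wrapped into (−180°, 180°]: -31.051°.
θ = atan2( sin Δλ · cos φ₂ , cos φ₁ · sin φ₂ − sin φ₁ · cos φ₂ · cos Δλ )
  = atan2(-0.49016, 0.25079) = -62.903° → normalised to [0°, 360°): 297.097°.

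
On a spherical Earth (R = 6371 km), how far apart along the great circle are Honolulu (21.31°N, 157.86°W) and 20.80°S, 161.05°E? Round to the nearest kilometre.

6469 km

Δλ = 161.05 − -157.86 = 318.91°; wrapped into (−180°, 180°]: -41.09°.
Δφ = -20.80 − 21.31 = -42.11°.
a = sin²(Δφ/2) + cos φ₁ · cos φ₂ · sin²(Δλ/2) = 0.236333.
c = 2·atan2(√a, √(1−a)) = 1.01534 rad → d = 6371·c ≈ 6468.70 km.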